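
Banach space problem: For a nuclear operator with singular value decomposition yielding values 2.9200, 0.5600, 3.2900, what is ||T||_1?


The nuclear norm is the sum of all singular values.
||T||_1 = 2.9200 + 0.5600 + 3.2900
= 6.7700

6.7700


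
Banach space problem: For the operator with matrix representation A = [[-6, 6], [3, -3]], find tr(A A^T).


trace(A * A^T) = sum of squares of all entries
= (-6)^2 + 6^2 + 3^2 + (-3)^2
= 36 + 36 + 9 + 9
= 90

90


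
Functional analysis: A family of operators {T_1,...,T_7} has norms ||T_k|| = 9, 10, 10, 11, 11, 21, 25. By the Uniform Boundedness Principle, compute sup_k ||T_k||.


By the Uniform Boundedness Principle, the supremum of norms is finite.
sup_k ||T_k|| = max(9, 10, 10, 11, 11, 21, 25) = 25

25


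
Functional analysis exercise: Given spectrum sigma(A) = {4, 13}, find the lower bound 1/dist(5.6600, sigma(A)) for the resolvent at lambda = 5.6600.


dist(5.6600, {4, 13}) = min(|5.6600 - 4|, |5.6600 - 13|)
= min(1.6600, 7.3400) = 1.6600
Resolvent bound = 1/1.6600 = 0.6024

0.6024


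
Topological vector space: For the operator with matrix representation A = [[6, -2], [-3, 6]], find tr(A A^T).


trace(A * A^T) = sum of squares of all entries
= 6^2 + (-2)^2 + (-3)^2 + 6^2
= 36 + 4 + 9 + 36
= 85

85


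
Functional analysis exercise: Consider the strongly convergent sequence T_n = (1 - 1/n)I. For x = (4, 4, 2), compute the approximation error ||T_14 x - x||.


T_14 x - x = (1 - 1/14)x - x = -x/14
||x|| = sqrt(36) = 6.0000
||T_14 x - x|| = ||x||/14 = 6.0000/14 = 0.4286

0.4286


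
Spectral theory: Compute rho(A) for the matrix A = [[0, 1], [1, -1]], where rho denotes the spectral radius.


For a 2x2 matrix, eigenvalues satisfy lambda^2 - (trace)*lambda + det = 0
trace = 0 + -1 = -1
det = 0*-1 - 1*1 = -1
discriminant = (-1)^2 - 4*(-1) = 5
spectral radius = max |eigenvalue| = 1.6180

1.6180


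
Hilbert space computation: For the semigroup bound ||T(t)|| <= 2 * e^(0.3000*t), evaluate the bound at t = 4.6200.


||T(4.6200)|| <= 2 * exp(0.3000 * 4.6200)
= 2 * exp(1.3860)
= 2 * 3.9988
= 7.9976

7.9976


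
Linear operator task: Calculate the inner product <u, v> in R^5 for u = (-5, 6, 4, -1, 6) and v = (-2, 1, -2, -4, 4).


Computing the standard inner product <u, v> = sum u_i * v_i
= -5*-2 + 6*1 + 4*-2 + -1*-4 + 6*4
= 10 + 6 + -8 + 4 + 24
= 36

36


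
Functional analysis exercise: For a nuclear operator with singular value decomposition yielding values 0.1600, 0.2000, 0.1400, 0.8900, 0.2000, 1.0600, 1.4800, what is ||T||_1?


The nuclear norm is the sum of all singular values.
||T||_1 = 0.1600 + 0.2000 + 0.1400 + 0.8900 + 0.2000 + 1.0600 + 1.4800
= 4.1300

4.1300


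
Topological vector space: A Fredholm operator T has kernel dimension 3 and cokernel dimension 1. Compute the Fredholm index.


The Fredholm index is defined as ind(T) = dim(ker T) - dim(coker T)
= 3 - 1
= 2

2


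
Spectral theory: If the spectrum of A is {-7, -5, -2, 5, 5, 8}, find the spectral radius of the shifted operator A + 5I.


Spectrum of A + 5I = {-2, 0, 3, 10, 10, 13}
Spectral radius = max |lambda| over the shifted spectrum
= max(2, 0, 3, 10, 10, 13) = 13

13


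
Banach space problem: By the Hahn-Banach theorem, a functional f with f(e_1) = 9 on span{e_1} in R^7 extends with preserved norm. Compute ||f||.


The norm of f is given by ||f|| = sup_{||x||=1} |f(x)|.
On span{e_1}, ||e_1|| = 1, so ||f|| = |f(e_1)| / ||e_1||
= |9| / 1 = 9.0000

9.0000


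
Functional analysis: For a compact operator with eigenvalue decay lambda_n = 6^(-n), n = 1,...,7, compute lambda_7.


The eigenvalue formula gives lambda_7 = 1/6^7
= 1/279936
= 3.5722e-06

3.5722e-06


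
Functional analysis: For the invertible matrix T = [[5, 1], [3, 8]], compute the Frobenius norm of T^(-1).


det(T) = 5*8 - 1*3 = 37
T^(-1) = (1/37) * [[8, -1], [-3, 5]] = [[0.2162, -0.0270], [-0.0811, 0.1351]]
||T^(-1)||_F^2 = 0.2162^2 + (-0.0270)^2 + (-0.0811)^2 + 0.1351^2 = 0.0723
||T^(-1)||_F = sqrt(0.0723) = 0.2689

0.2689


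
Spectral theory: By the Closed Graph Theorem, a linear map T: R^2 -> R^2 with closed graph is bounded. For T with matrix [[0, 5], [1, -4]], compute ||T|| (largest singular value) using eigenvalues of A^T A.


A^T A = [[1, -4], [-4, 41]]
trace(A^T A) = 42, det(A^T A) = 25
discriminant = 42^2 - 4*25 = 1664
Largest eigenvalue of A^T A = (trace + sqrt(disc))/2 = 41.3961
||T|| = sqrt(41.3961) = 6.4340

6.4340


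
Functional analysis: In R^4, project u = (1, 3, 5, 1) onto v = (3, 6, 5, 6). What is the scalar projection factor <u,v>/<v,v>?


Computing <u,v> = 1*3 + 3*6 + 5*5 + 1*6 = 52
Computing <v,v> = 3^2 + 6^2 + 5^2 + 6^2 = 106
Projection coefficient = 52/106 = 0.4906

0.4906


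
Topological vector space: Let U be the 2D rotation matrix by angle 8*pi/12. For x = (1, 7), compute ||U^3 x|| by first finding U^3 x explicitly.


U is a rotation by theta = 8*pi/12
U^3 = rotation by 3*theta = 24*pi/12 = 0*pi/12 (mod 2*pi)
cos(0*pi/12) = 1.0000, sin(0*pi/12) = 0.0000
U^3 x = (1.0000 * 1 - 0.0000 * 7, 0.0000 * 1 + 1.0000 * 7)
= (1.0000, 7.0000)
||U^3 x|| = sqrt(1.0000^2 + 7.0000^2) = sqrt(50.0000) = 7.0711

7.0711


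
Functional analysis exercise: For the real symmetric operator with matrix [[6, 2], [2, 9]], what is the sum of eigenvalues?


For a self-adjoint (symmetric) matrix, the eigenvalues are real.
The sum of eigenvalues equals the trace of the matrix.
trace = 6 + 9 = 15

15


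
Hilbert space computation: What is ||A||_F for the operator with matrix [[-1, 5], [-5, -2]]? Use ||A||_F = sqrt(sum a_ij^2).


||A||_F^2 = sum a_ij^2
= (-1)^2 + 5^2 + (-5)^2 + (-2)^2
= 1 + 25 + 25 + 4 = 55
||A||_F = sqrt(55) = 7.4162

7.4162


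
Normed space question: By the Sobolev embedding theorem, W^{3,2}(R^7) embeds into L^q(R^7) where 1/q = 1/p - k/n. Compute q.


Using the Sobolev embedding formula: 1/q = 1/p - k/n
1/q = 1/2 - 3/7 = 1/14
q = 1/(1/14) = 14

14.0000


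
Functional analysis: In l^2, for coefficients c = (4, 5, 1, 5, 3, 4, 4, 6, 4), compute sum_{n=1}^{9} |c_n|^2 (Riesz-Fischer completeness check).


sum |c_n|^2 = 4^2 + 5^2 + 1^2 + 5^2 + 3^2 + 4^2 + 4^2 + 6^2 + 4^2
= 16 + 25 + 1 + 25 + 9 + 16 + 16 + 36 + 16
= 160

160


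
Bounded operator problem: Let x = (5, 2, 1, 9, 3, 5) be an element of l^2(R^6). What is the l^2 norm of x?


The l^2 norm = (sum |x_i|^2)^(1/2)
Sum of 2th powers = 25 + 4 + 1 + 81 + 9 + 25 = 145
||x||_2 = (145)^(1/2) = 12.0416

12.0416


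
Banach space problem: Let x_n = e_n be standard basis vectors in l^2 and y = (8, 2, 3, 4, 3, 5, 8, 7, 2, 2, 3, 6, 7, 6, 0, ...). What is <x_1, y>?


x_1 = e_1 is the standard basis vector with 1 in position 1.
<x_1, y> = y_1 = 8
As n -> infinity, <x_n, y> -> 0, confirming weak convergence of (x_n) to 0.

8


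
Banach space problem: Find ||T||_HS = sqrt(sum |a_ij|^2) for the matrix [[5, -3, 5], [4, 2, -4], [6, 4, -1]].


The Hilbert-Schmidt norm is sqrt(sum of squares of all entries).
Sum of squares = 5^2 + (-3)^2 + 5^2 + 4^2 + 2^2 + (-4)^2 + 6^2 + 4^2 + (-1)^2
= 25 + 9 + 25 + 16 + 4 + 16 + 36 + 16 + 1 = 148
||T||_HS = sqrt(148) = 12.1655

12.1655


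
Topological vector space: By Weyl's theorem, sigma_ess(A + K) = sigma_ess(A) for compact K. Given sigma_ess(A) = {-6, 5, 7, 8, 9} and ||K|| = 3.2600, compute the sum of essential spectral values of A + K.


By Weyl's theorem, the essential spectrum is invariant under compact perturbations.
sigma_ess(A + K) = sigma_ess(A) = {-6, 5, 7, 8, 9}
Sum = -6 + 5 + 7 + 8 + 9 = 23

23


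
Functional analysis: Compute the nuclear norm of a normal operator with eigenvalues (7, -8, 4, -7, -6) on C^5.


For a normal operator, singular values equal |eigenvalues|.
Trace norm = sum |lambda_i| = 7 + 8 + 4 + 7 + 6
= 32

32


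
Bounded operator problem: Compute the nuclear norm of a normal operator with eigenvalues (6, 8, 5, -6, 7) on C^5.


For a normal operator, singular values equal |eigenvalues|.
Trace norm = sum |lambda_i| = 6 + 8 + 5 + 6 + 7
= 32

32


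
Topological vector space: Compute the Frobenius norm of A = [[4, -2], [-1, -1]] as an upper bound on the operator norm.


||A||_F^2 = sum a_ij^2
= 4^2 + (-2)^2 + (-1)^2 + (-1)^2
= 16 + 4 + 1 + 1 = 22
||A||_F = sqrt(22) = 4.6904

4.6904


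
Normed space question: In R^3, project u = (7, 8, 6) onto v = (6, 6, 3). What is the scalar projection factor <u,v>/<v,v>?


Computing <u,v> = 7*6 + 8*6 + 6*3 = 108
Computing <v,v> = 6^2 + 6^2 + 3^2 = 81
Projection coefficient = 108/81 = 1.3333

1.3333


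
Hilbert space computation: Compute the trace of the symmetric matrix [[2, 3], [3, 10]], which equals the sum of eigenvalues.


For a self-adjoint (symmetric) matrix, the eigenvalues are real.
The sum of eigenvalues equals the trace of the matrix.
trace = 2 + 10 = 12

12


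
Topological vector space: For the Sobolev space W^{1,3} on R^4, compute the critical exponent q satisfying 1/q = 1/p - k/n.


Using the Sobolev embedding formula: 1/q = 1/p - k/n
1/q = 1/3 - 1/4 = 1/12
q = 1/(1/12) = 12

12.0000


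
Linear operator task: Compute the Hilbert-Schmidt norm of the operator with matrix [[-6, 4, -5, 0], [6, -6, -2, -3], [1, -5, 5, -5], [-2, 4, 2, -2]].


The Hilbert-Schmidt norm is sqrt(sum of squares of all entries).
Sum of squares = (-6)^2 + 4^2 + (-5)^2 + 0^2 + 6^2 + (-6)^2 + (-2)^2 + (-3)^2 + 1^2 + (-5)^2 + 5^2 + (-5)^2 + (-2)^2 + 4^2 + 2^2 + (-2)^2
= 36 + 16 + 25 + 0 + 36 + 36 + 4 + 9 + 1 + 25 + 25 + 25 + 4 + 16 + 4 + 4 = 266
||T||_HS = sqrt(266) = 16.3095

16.3095


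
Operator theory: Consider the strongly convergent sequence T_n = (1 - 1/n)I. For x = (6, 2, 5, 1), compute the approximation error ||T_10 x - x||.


T_10 x - x = (1 - 1/10)x - x = -x/10
||x|| = sqrt(66) = 8.1240
||T_10 x - x|| = ||x||/10 = 8.1240/10 = 0.8124

0.8124


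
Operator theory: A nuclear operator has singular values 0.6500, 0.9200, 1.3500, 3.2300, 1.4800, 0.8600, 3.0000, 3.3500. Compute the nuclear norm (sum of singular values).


The nuclear norm is the sum of all singular values.
||T||_1 = 0.6500 + 0.9200 + 1.3500 + 3.2300 + 1.4800 + 0.8600 + 3.0000 + 3.3500
= 14.8400

14.8400


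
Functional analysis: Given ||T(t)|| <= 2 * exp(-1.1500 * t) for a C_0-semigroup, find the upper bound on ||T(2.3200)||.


||T(2.3200)|| <= 2 * exp(-1.1500 * 2.3200)
= 2 * exp(-2.6680)
= 2 * 0.0694
= 0.1388

0.1388


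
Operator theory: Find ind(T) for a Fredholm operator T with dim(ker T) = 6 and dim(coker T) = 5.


The Fredholm index is defined as ind(T) = dim(ker T) - dim(coker T)
= 6 - 5
= 1

1


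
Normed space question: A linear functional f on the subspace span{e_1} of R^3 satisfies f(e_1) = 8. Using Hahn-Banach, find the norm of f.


The norm of f is given by ||f|| = sup_{||x||=1} |f(x)|.
On span{e_1}, ||e_1|| = 1, so ||f|| = |f(e_1)| / ||e_1||
= |8| / 1 = 8.0000

8.0000


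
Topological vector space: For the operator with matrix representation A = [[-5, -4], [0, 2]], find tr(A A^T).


trace(A * A^T) = sum of squares of all entries
= (-5)^2 + (-4)^2 + 0^2 + 2^2
= 25 + 16 + 0 + 4
= 45

45


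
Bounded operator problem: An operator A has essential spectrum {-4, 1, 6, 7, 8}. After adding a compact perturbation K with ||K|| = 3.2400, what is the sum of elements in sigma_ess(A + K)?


By Weyl's theorem, the essential spectrum is invariant under compact perturbations.
sigma_ess(A + K) = sigma_ess(A) = {-4, 1, 6, 7, 8}
Sum = -4 + 1 + 6 + 7 + 8 = 18

18


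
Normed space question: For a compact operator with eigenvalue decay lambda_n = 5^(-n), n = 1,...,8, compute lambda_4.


The eigenvalue formula gives lambda_4 = 1/5^4
= 1/625
= 0.0016

0.0016


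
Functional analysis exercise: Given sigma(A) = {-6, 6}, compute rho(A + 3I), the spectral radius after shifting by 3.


Spectrum of A + 3I = {-3, 9}
Spectral radius = max |lambda| over the shifted spectrum
= max(3, 9) = 9

9


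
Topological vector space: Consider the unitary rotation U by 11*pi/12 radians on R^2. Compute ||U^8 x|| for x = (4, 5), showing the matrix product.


U is a rotation by theta = 11*pi/12
U^8 = rotation by 8*theta = 88*pi/12 = 16*pi/12 (mod 2*pi)
cos(16*pi/12) = -0.5000, sin(16*pi/12) = -0.8660
U^8 x = (-0.5000 * 4 - -0.8660 * 5, -0.8660 * 4 + -0.5000 * 5)
= (2.3301, -5.9641)
||U^8 x|| = sqrt(2.3301^2 + (-5.9641)^2) = sqrt(41.0000) = 6.4031

6.4031


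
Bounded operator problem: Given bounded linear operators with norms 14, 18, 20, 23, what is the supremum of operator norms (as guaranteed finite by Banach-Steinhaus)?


By the Uniform Boundedness Principle, the supremum of norms is finite.
sup_k ||T_k|| = max(14, 18, 20, 23) = 23

23


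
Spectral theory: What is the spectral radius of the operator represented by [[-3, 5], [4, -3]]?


For a 2x2 matrix, eigenvalues satisfy lambda^2 - (trace)*lambda + det = 0
trace = -3 + -3 = -6
det = -3*-3 - 5*4 = -11
discriminant = (-6)^2 - 4*(-11) = 80
spectral radius = max |eigenvalue| = 7.4721

7.4721


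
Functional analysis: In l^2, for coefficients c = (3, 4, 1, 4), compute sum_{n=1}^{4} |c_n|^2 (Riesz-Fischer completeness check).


sum |c_n|^2 = 3^2 + 4^2 + 1^2 + 4^2
= 9 + 16 + 1 + 16
= 42

42


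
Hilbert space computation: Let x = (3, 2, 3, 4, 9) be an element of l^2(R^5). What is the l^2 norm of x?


The l^2 norm = (sum |x_i|^2)^(1/2)
Sum of 2th powers = 9 + 4 + 9 + 16 + 81 = 119
||x||_2 = (119)^(1/2) = 10.9087

10.9087


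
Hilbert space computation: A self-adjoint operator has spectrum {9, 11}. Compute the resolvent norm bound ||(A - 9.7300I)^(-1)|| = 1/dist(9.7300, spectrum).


dist(9.7300, {9, 11}) = min(|9.7300 - 9|, |9.7300 - 11|)
= min(0.7300, 1.2700) = 0.7300
Resolvent bound = 1/0.7300 = 1.3699

1.3699


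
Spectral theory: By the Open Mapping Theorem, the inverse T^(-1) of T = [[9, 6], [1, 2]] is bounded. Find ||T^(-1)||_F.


det(T) = 9*2 - 6*1 = 12
T^(-1) = (1/12) * [[2, -6], [-1, 9]] = [[0.1667, -0.5000], [-0.0833, 0.7500]]
||T^(-1)||_F^2 = 0.1667^2 + (-0.5000)^2 + (-0.0833)^2 + 0.7500^2 = 0.8472
||T^(-1)||_F = sqrt(0.8472) = 0.9204

0.9204


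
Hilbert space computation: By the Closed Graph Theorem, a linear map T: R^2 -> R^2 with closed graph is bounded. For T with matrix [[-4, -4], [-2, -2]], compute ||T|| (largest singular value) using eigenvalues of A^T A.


A^T A = [[20, 20], [20, 20]]
trace(A^T A) = 40, det(A^T A) = 0
discriminant = 40^2 - 4*0 = 1600
Largest eigenvalue of A^T A = (trace + sqrt(disc))/2 = 40.0000
||T|| = sqrt(40.0000) = 6.3246

6.3246


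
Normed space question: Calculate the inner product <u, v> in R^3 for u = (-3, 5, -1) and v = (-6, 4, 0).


Computing the standard inner product <u, v> = sum u_i * v_i
= -3*-6 + 5*4 + -1*0
= 18 + 20 + 0
= 38

38


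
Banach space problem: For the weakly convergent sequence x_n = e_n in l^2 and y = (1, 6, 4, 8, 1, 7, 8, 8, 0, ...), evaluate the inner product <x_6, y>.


x_6 = e_6 is the standard basis vector with 1 in position 6.
<x_6, y> = y_6 = 7
As n -> infinity, <x_n, y> -> 0, confirming weak convergence of (x_n) to 0.

7


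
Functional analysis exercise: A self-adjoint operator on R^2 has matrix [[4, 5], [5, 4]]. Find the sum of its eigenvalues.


For a self-adjoint (symmetric) matrix, the eigenvalues are real.
The sum of eigenvalues equals the trace of the matrix.
trace = 4 + 4 = 8

8


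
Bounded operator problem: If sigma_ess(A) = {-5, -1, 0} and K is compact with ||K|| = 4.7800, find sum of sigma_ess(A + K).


By Weyl's theorem, the essential spectrum is invariant under compact perturbations.
sigma_ess(A + K) = sigma_ess(A) = {-5, -1, 0}
Sum = -5 + -1 + 0 = -6

-6


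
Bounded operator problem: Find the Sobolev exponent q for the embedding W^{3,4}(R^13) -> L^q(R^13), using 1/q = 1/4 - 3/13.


Using the Sobolev embedding formula: 1/q = 1/p - k/n
1/q = 1/4 - 3/13 = 1/52
q = 1/(1/52) = 52

52.0000


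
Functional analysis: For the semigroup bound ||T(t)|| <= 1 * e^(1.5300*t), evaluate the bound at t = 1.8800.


||T(1.8800)|| <= 1 * exp(1.5300 * 1.8800)
= 1 * exp(2.8764)
= 1 * 17.7503
= 17.7503

17.7503


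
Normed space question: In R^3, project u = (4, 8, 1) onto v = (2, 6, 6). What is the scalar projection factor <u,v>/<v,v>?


Computing <u,v> = 4*2 + 8*6 + 1*6 = 62
Computing <v,v> = 2^2 + 6^2 + 6^2 = 76
Projection coefficient = 62/76 = 0.8158

0.8158


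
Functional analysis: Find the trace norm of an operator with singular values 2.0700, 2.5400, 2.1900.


The nuclear norm is the sum of all singular values.
||T||_1 = 2.0700 + 2.5400 + 2.1900
= 6.8000

6.8000


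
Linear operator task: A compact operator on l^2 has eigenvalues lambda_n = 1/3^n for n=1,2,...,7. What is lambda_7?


The eigenvalue formula gives lambda_7 = 1/3^7
= 1/2187
= 4.5725e-04

4.5725e-04


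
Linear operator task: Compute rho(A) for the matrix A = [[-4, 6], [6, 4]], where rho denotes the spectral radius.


For a 2x2 matrix, eigenvalues satisfy lambda^2 - (trace)*lambda + det = 0
trace = -4 + 4 = 0
det = -4*4 - 6*6 = -52
discriminant = 0^2 - 4*(-52) = 208
spectral radius = max |eigenvalue| = 7.2111

7.2111


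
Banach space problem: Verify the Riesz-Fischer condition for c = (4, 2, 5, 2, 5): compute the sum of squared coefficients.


sum |c_n|^2 = 4^2 + 2^2 + 5^2 + 2^2 + 5^2
= 16 + 4 + 25 + 4 + 25
= 74

74


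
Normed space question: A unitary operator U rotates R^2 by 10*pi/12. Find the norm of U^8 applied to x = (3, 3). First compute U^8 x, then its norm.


U is a rotation by theta = 10*pi/12
U^8 = rotation by 8*theta = 80*pi/12 = 8*pi/12 (mod 2*pi)
cos(8*pi/12) = -0.5000, sin(8*pi/12) = 0.8660
U^8 x = (-0.5000 * 3 - 0.8660 * 3, 0.8660 * 3 + -0.5000 * 3)
= (-4.0981, 1.0981)
||U^8 x|| = sqrt((-4.0981)^2 + 1.0981^2) = sqrt(18.0000) = 4.2426

4.2426


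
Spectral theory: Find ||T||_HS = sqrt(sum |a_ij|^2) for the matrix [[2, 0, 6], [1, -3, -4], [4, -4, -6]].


The Hilbert-Schmidt norm is sqrt(sum of squares of all entries).
Sum of squares = 2^2 + 0^2 + 6^2 + 1^2 + (-3)^2 + (-4)^2 + 4^2 + (-4)^2 + (-6)^2
= 4 + 0 + 36 + 1 + 9 + 16 + 16 + 16 + 36 = 134
||T||_HS = sqrt(134) = 11.5758

11.5758


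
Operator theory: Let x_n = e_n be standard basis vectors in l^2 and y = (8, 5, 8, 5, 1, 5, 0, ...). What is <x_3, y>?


x_3 = e_3 is the standard basis vector with 1 in position 3.
<x_3, y> = y_3 = 8
As n -> infinity, <x_n, y> -> 0, confirming weak convergence of (x_n) to 0.

8


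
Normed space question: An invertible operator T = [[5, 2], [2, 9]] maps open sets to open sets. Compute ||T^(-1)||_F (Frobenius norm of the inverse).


det(T) = 5*9 - 2*2 = 41
T^(-1) = (1/41) * [[9, -2], [-2, 5]] = [[0.2195, -0.0488], [-0.0488, 0.1220]]
||T^(-1)||_F^2 = 0.2195^2 + (-0.0488)^2 + (-0.0488)^2 + 0.1220^2 = 0.0678
||T^(-1)||_F = sqrt(0.0678) = 0.2604

0.2604


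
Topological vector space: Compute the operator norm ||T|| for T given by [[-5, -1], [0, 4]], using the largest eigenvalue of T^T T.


A^T A = [[25, 5], [5, 17]]
trace(A^T A) = 42, det(A^T A) = 400
discriminant = 42^2 - 4*400 = 164
Largest eigenvalue of A^T A = (trace + sqrt(disc))/2 = 27.4031
||T|| = sqrt(27.4031) = 5.2348

5.2348


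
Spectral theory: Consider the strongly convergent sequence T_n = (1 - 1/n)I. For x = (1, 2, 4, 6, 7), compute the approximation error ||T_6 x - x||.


T_6 x - x = (1 - 1/6)x - x = -x/6
||x|| = sqrt(106) = 10.2956
||T_6 x - x|| = ||x||/6 = 10.2956/6 = 1.7159

1.7159


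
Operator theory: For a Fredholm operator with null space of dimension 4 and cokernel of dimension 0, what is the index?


The Fredholm index is defined as ind(T) = dim(ker T) - dim(coker T)
= 4 - 0
= 4

4


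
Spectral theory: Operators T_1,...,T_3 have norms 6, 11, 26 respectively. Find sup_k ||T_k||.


By the Uniform Boundedness Principle, the supremum of norms is finite.
sup_k ||T_k|| = max(6, 11, 26) = 26

26


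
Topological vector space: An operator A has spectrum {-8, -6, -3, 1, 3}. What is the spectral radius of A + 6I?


Spectrum of A + 6I = {-2, 0, 3, 7, 9}
Spectral radius = max |lambda| over the shifted spectrum
= max(2, 0, 3, 7, 9) = 9

9


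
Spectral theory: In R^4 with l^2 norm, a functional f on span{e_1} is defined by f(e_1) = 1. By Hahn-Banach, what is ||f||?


The norm of f is given by ||f|| = sup_{||x||=1} |f(x)|.
On span{e_1}, ||e_1|| = 1, so ||f|| = |f(e_1)| / ||e_1||
= |1| / 1 = 1.0000

1.0000


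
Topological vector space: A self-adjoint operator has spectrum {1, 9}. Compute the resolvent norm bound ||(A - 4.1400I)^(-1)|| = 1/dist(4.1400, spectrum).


dist(4.1400, {1, 9}) = min(|4.1400 - 1|, |4.1400 - 9|)
= min(3.1400, 4.8600) = 3.1400
Resolvent bound = 1/3.1400 = 0.3185

0.3185


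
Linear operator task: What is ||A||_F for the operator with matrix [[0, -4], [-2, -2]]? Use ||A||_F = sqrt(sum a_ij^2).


||A||_F^2 = sum a_ij^2
= 0^2 + (-4)^2 + (-2)^2 + (-2)^2
= 0 + 16 + 4 + 4 = 24
||A||_F = sqrt(24) = 4.8990

4.8990


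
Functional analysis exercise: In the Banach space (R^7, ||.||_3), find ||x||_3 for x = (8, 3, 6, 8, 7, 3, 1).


The l^3 norm = (sum |x_i|^3)^(1/3)
Sum of 3th powers = 512 + 27 + 216 + 512 + 343 + 27 + 1 = 1638
||x||_3 = (1638)^(1/3) = 11.7879

11.7879


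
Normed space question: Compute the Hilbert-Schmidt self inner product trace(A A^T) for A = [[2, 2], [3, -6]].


trace(A * A^T) = sum of squares of all entries
= 2^2 + 2^2 + 3^2 + (-6)^2
= 4 + 4 + 9 + 36
= 53

53


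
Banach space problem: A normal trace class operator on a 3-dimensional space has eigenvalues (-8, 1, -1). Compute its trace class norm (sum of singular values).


For a normal operator, singular values equal |eigenvalues|.
Trace norm = sum |lambda_i| = 8 + 1 + 1
= 10

10


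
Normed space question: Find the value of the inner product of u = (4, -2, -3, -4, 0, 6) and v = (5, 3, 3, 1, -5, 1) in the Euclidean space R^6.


Computing the standard inner product <u, v> = sum u_i * v_i
= 4*5 + -2*3 + -3*3 + -4*1 + 0*-5 + 6*1
= 20 + -6 + -9 + -4 + 0 + 6
= 7

7


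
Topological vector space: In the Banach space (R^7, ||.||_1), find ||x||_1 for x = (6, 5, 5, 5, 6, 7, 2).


The l^1 norm equals the sum of absolute values of all components.
||x||_1 = 6 + 5 + 5 + 5 + 6 + 7 + 2
= 36

36.0000


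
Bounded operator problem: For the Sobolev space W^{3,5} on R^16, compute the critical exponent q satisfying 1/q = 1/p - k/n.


Using the Sobolev embedding formula: 1/q = 1/p - k/n
1/q = 1/5 - 3/16 = 1/80
q = 1/(1/80) = 80

80.0000


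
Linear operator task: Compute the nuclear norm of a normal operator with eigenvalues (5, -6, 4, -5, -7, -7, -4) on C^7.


For a normal operator, singular values equal |eigenvalues|.
Trace norm = sum |lambda_i| = 5 + 6 + 4 + 5 + 7 + 7 + 4
= 38

38


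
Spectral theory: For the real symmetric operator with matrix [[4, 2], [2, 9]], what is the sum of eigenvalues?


For a self-adjoint (symmetric) matrix, the eigenvalues are real.
The sum of eigenvalues equals the trace of the matrix.
trace = 4 + 9 = 13

13


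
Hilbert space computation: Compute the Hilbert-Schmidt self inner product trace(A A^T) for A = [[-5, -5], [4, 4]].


trace(A * A^T) = sum of squares of all entries
= (-5)^2 + (-5)^2 + 4^2 + 4^2
= 25 + 25 + 16 + 16
= 82

82


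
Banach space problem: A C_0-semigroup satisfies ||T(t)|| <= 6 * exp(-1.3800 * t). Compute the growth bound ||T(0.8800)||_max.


||T(0.8800)|| <= 6 * exp(-1.3800 * 0.8800)
= 6 * exp(-1.2144)
= 6 * 0.2969
= 1.7813

1.7813


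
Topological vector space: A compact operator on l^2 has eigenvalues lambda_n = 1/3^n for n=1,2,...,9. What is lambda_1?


The eigenvalue formula gives lambda_1 = 1/3^1
= 1/3
= 0.3333

0.3333


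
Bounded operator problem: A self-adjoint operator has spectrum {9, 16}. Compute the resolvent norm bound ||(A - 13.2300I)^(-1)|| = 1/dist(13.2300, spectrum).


dist(13.2300, {9, 16}) = min(|13.2300 - 9|, |13.2300 - 16|)
= min(4.2300, 2.7700) = 2.7700
Resolvent bound = 1/2.7700 = 0.3610

0.3610


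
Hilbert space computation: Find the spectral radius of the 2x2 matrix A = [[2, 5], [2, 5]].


For a 2x2 matrix, eigenvalues satisfy lambda^2 - (trace)*lambda + det = 0
trace = 2 + 5 = 7
det = 2*5 - 5*2 = 0
discriminant = 7^2 - 4*(0) = 49
spectral radius = max |eigenvalue| = 7.0000

7.0000


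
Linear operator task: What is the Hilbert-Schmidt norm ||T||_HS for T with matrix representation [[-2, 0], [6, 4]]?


The Hilbert-Schmidt norm is sqrt(sum of squares of all entries).
Sum of squares = (-2)^2 + 0^2 + 6^2 + 4^2
= 4 + 0 + 36 + 16 = 56
||T||_HS = sqrt(56) = 7.4833

7.4833


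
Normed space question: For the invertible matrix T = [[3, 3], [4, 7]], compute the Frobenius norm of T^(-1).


det(T) = 3*7 - 3*4 = 9
T^(-1) = (1/9) * [[7, -3], [-4, 3]] = [[0.7778, -0.3333], [-0.4444, 0.3333]]
||T^(-1)||_F^2 = 0.7778^2 + (-0.3333)^2 + (-0.4444)^2 + 0.3333^2 = 1.0247
||T^(-1)||_F = sqrt(1.0247) = 1.0123

1.0123


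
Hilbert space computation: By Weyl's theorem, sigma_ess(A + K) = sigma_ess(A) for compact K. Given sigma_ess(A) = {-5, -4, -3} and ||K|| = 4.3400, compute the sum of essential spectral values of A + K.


By Weyl's theorem, the essential spectrum is invariant under compact perturbations.
sigma_ess(A + K) = sigma_ess(A) = {-5, -4, -3}
Sum = -5 + -4 + -3 = -12

-12


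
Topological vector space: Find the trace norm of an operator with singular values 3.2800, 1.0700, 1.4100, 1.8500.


The nuclear norm is the sum of all singular values.
||T||_1 = 3.2800 + 1.0700 + 1.4100 + 1.8500
= 7.6100

7.6100


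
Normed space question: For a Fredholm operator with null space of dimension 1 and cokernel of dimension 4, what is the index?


The Fredholm index is defined as ind(T) = dim(ker T) - dim(coker T)
= 1 - 4
= -3

-3


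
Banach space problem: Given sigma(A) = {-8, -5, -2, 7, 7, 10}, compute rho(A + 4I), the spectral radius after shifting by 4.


Spectrum of A + 4I = {-4, -1, 2, 11, 11, 14}
Spectral radius = max |lambda| over the shifted spectrum
= max(4, 1, 2, 11, 11, 14) = 14

14


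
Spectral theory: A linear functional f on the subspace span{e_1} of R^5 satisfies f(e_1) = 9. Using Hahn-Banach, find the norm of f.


The norm of f is given by ||f|| = sup_{||x||=1} |f(x)|.
On span{e_1}, ||e_1|| = 1, so ||f|| = |f(e_1)| / ||e_1||
= |9| / 1 = 9.0000

9.0000


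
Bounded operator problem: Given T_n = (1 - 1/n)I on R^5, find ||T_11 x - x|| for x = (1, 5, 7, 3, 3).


T_11 x - x = (1 - 1/11)x - x = -x/11
||x|| = sqrt(93) = 9.6437
||T_11 x - x|| = ||x||/11 = 9.6437/11 = 0.8767

0.8767


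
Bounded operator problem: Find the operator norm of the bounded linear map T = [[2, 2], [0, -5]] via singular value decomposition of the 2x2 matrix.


A^T A = [[4, 4], [4, 29]]
trace(A^T A) = 33, det(A^T A) = 100
discriminant = 33^2 - 4*100 = 689
Largest eigenvalue of A^T A = (trace + sqrt(disc))/2 = 29.6244
||T|| = sqrt(29.6244) = 5.4428

5.4428


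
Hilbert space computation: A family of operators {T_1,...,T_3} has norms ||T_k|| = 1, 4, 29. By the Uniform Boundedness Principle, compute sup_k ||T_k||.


By the Uniform Boundedness Principle, the supremum of norms is finite.
sup_k ||T_k|| = max(1, 4, 29) = 29

29


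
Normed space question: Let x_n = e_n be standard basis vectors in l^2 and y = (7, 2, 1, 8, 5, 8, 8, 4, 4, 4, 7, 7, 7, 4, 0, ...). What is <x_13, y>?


x_13 = e_13 is the standard basis vector with 1 in position 13.
<x_13, y> = y_13 = 7
As n -> infinity, <x_n, y> -> 0, confirming weak convergence of (x_n) to 0.

7


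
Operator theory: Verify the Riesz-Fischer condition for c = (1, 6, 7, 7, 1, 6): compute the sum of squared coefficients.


sum |c_n|^2 = 1^2 + 6^2 + 7^2 + 7^2 + 1^2 + 6^2
= 1 + 36 + 49 + 49 + 1 + 36
= 172

172


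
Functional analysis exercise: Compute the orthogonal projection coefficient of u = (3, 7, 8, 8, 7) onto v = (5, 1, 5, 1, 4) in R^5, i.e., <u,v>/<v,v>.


Computing <u,v> = 3*5 + 7*1 + 8*5 + 8*1 + 7*4 = 98
Computing <v,v> = 5^2 + 1^2 + 5^2 + 1^2 + 4^2 = 68
Projection coefficient = 98/68 = 1.4412

1.4412


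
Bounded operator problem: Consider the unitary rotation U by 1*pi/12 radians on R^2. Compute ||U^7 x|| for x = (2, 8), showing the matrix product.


U is a rotation by theta = 1*pi/12
U^7 = rotation by 7*theta = 7*pi/12
cos(7*pi/12) = -0.2588, sin(7*pi/12) = 0.9659
U^7 x = (-0.2588 * 2 - 0.9659 * 8, 0.9659 * 2 + -0.2588 * 8)
= (-8.2450, -0.1387)
||U^7 x|| = sqrt((-8.2450)^2 + (-0.1387)^2) = sqrt(68.0000) = 8.2462

8.2462


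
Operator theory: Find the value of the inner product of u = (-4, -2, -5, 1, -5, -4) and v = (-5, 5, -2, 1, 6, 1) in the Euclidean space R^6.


Computing the standard inner product <u, v> = sum u_i * v_i
= -4*-5 + -2*5 + -5*-2 + 1*1 + -5*6 + -4*1
= 20 + -10 + 10 + 1 + -30 + -4
= -13

-13


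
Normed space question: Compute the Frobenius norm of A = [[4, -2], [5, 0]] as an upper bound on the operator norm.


||A||_F^2 = sum a_ij^2
= 4^2 + (-2)^2 + 5^2 + 0^2
= 16 + 4 + 25 + 0 = 45
||A||_F = sqrt(45) = 6.7082

6.7082


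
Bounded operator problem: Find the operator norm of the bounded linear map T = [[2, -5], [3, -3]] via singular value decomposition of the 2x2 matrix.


A^T A = [[13, -19], [-19, 34]]
trace(A^T A) = 47, det(A^T A) = 81
discriminant = 47^2 - 4*81 = 1885
Largest eigenvalue of A^T A = (trace + sqrt(disc))/2 = 45.2083
||T|| = sqrt(45.2083) = 6.7237

6.7237


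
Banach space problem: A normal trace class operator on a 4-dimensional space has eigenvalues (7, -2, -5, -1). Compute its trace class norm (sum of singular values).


For a normal operator, singular values equal |eigenvalues|.
Trace norm = sum |lambda_i| = 7 + 2 + 5 + 1
= 15

15


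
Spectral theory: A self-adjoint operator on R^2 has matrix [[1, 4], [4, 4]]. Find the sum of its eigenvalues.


For a self-adjoint (symmetric) matrix, the eigenvalues are real.
The sum of eigenvalues equals the trace of the matrix.
trace = 1 + 4 = 5

5


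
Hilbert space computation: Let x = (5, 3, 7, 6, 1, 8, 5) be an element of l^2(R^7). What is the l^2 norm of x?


The l^2 norm = (sum |x_i|^2)^(1/2)
Sum of 2th powers = 25 + 9 + 49 + 36 + 1 + 64 + 25 = 209
||x||_2 = (209)^(1/2) = 14.4568

14.4568


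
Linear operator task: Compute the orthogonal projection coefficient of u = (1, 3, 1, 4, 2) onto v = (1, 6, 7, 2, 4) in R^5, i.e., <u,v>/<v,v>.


Computing <u,v> = 1*1 + 3*6 + 1*7 + 4*2 + 2*4 = 42
Computing <v,v> = 1^2 + 6^2 + 7^2 + 2^2 + 4^2 = 106
Projection coefficient = 42/106 = 0.3962

0.3962


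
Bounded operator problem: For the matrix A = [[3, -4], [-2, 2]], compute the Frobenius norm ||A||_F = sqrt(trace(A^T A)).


||A||_F^2 = sum a_ij^2
= 3^2 + (-4)^2 + (-2)^2 + 2^2
= 9 + 16 + 4 + 4 = 33
||A||_F = sqrt(33) = 5.7446

5.7446


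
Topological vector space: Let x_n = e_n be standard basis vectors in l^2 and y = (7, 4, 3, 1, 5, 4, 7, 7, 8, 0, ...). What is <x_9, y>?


x_9 = e_9 is the standard basis vector with 1 in position 9.
<x_9, y> = y_9 = 8
As n -> infinity, <x_n, y> -> 0, confirming weak convergence of (x_n) to 0.

8


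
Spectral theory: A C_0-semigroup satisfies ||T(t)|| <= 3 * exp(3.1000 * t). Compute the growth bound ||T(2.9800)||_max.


||T(2.9800)|| <= 3 * exp(3.1000 * 2.9800)
= 3 * exp(9.2380)
= 3 * 10280.4571
= 30841.3712

30841.3712


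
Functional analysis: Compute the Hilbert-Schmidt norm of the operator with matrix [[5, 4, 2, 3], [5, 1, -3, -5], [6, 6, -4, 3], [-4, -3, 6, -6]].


The Hilbert-Schmidt norm is sqrt(sum of squares of all entries).
Sum of squares = 5^2 + 4^2 + 2^2 + 3^2 + 5^2 + 1^2 + (-3)^2 + (-5)^2 + 6^2 + 6^2 + (-4)^2 + 3^2 + (-4)^2 + (-3)^2 + 6^2 + (-6)^2
= 25 + 16 + 4 + 9 + 25 + 1 + 9 + 25 + 36 + 36 + 16 + 9 + 16 + 9 + 36 + 36 = 308
||T||_HS = sqrt(308) = 17.5499

17.5499


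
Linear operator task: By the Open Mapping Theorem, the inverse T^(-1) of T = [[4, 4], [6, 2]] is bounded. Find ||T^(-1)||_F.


det(T) = 4*2 - 4*6 = -16
T^(-1) = (1/-16) * [[2, -4], [-6, 4]] = [[-0.1250, 0.2500], [0.3750, -0.2500]]
||T^(-1)||_F^2 = (-0.1250)^2 + 0.2500^2 + 0.3750^2 + (-0.2500)^2 = 0.2812
||T^(-1)||_F = sqrt(0.2812) = 0.5303

0.5303


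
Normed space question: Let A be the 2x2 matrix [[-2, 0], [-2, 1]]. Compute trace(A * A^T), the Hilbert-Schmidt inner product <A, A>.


trace(A * A^T) = sum of squares of all entries
= (-2)^2 + 0^2 + (-2)^2 + 1^2
= 4 + 0 + 4 + 1
= 9

9


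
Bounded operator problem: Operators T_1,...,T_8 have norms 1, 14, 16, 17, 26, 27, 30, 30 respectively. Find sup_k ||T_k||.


By the Uniform Boundedness Principle, the supremum of norms is finite.
sup_k ||T_k|| = max(1, 14, 16, 17, 26, 27, 30, 30) = 30

30


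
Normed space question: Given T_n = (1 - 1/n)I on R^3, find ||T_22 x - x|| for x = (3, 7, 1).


T_22 x - x = (1 - 1/22)x - x = -x/22
||x|| = sqrt(59) = 7.6811
||T_22 x - x|| = ||x||/22 = 7.6811/22 = 0.3491

0.3491


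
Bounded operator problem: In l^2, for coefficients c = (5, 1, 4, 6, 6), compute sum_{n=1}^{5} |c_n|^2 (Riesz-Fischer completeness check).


sum |c_n|^2 = 5^2 + 1^2 + 4^2 + 6^2 + 6^2
= 25 + 1 + 16 + 36 + 36
= 114

114


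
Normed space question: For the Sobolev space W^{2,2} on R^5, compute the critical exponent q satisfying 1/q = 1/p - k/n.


Using the Sobolev embedding formula: 1/q = 1/p - k/n
1/q = 1/2 - 2/5 = 1/10
q = 1/(1/10) = 10

10.0000


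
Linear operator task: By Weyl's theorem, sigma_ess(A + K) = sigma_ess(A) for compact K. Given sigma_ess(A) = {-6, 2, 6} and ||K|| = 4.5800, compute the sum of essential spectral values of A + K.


By Weyl's theorem, the essential spectrum is invariant under compact perturbations.
sigma_ess(A + K) = sigma_ess(A) = {-6, 2, 6}
Sum = -6 + 2 + 6 = 2

2


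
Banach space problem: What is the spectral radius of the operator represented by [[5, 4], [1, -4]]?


For a 2x2 matrix, eigenvalues satisfy lambda^2 - (trace)*lambda + det = 0
trace = 5 + -4 = 1
det = 5*-4 - 4*1 = -24
discriminant = 1^2 - 4*(-24) = 97
spectral radius = max |eigenvalue| = 5.4244

5.4244


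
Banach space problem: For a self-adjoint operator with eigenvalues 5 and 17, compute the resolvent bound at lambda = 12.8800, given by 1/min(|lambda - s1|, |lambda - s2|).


dist(12.8800, {5, 17}) = min(|12.8800 - 5|, |12.8800 - 17|)
= min(7.8800, 4.1200) = 4.1200
Resolvent bound = 1/4.1200 = 0.2427

0.2427


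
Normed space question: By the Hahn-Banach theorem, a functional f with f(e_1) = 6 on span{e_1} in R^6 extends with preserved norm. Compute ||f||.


The norm of f is given by ||f|| = sup_{||x||=1} |f(x)|.
On span{e_1}, ||e_1|| = 1, so ||f|| = |f(e_1)| / ||e_1||
= |6| / 1 = 6.0000

6.0000


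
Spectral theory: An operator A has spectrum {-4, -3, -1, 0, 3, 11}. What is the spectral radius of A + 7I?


Spectrum of A + 7I = {3, 4, 6, 7, 10, 18}
Spectral radius = max |lambda| over the shifted spectrum
= max(3, 4, 6, 7, 10, 18) = 18

18


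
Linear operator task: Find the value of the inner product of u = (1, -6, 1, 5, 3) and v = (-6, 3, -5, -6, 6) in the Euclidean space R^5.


Computing the standard inner product <u, v> = sum u_i * v_i
= 1*-6 + -6*3 + 1*-5 + 5*-6 + 3*6
= -6 + -18 + -5 + -30 + 18
= -41

-41


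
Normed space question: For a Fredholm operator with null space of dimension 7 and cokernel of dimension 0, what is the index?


The Fredholm index is defined as ind(T) = dim(ker T) - dim(coker T)
= 7 - 0
= 7

7


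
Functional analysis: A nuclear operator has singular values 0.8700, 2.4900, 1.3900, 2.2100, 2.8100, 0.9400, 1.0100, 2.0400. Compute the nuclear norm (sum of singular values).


The nuclear norm is the sum of all singular values.
||T||_1 = 0.8700 + 2.4900 + 1.3900 + 2.2100 + 2.8100 + 0.9400 + 1.0100 + 2.0400
= 13.7600

13.7600


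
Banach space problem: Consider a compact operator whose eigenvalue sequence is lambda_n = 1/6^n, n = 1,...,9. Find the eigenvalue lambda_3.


The eigenvalue formula gives lambda_3 = 1/6^3
= 1/216
= 0.0046

0.0046


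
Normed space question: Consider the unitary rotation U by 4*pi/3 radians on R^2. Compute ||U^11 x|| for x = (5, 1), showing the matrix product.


U is a rotation by theta = 4*pi/3
U^11 = rotation by 11*theta = 44*pi/3 = 2*pi/3 (mod 2*pi)
cos(2*pi/3) = -0.5000, sin(2*pi/3) = 0.8660
U^11 x = (-0.5000 * 5 - 0.8660 * 1, 0.8660 * 5 + -0.5000 * 1)
= (-3.3660, 3.8301)
||U^11 x|| = sqrt((-3.3660)^2 + 3.8301^2) = sqrt(26.0000) = 5.0990

5.0990


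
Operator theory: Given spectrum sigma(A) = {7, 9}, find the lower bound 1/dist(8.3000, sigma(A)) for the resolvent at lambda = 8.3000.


dist(8.3000, {7, 9}) = min(|8.3000 - 7|, |8.3000 - 9|)
= min(1.3000, 0.7000) = 0.7000
Resolvent bound = 1/0.7000 = 1.4286

1.4286


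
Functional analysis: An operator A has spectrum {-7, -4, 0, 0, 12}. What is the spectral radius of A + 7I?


Spectrum of A + 7I = {0, 3, 7, 7, 19}
Spectral radius = max |lambda| over the shifted spectrum
= max(0, 3, 7, 7, 19) = 19

19


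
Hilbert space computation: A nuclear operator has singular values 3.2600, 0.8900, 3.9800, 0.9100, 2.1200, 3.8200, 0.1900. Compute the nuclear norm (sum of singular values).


The nuclear norm is the sum of all singular values.
||T||_1 = 3.2600 + 0.8900 + 3.9800 + 0.9100 + 2.1200 + 3.8200 + 0.1900
= 15.1700

15.1700


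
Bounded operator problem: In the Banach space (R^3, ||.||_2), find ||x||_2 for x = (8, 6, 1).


The l^2 norm = (sum |x_i|^2)^(1/2)
Sum of 2th powers = 64 + 36 + 1 = 101
||x||_2 = (101)^(1/2) = 10.0499

10.0499


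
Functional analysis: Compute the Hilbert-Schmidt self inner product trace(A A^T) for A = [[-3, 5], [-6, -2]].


trace(A * A^T) = sum of squares of all entries
= (-3)^2 + 5^2 + (-6)^2 + (-2)^2
= 9 + 25 + 36 + 4
= 74

74


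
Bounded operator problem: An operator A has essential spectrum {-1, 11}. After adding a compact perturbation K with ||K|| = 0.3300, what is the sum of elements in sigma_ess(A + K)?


By Weyl's theorem, the essential spectrum is invariant under compact perturbations.
sigma_ess(A + K) = sigma_ess(A) = {-1, 11}
Sum = -1 + 11 = 10

10


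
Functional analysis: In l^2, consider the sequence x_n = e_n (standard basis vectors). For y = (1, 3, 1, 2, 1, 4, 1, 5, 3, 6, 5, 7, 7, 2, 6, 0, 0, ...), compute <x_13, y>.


x_13 = e_13 is the standard basis vector with 1 in position 13.
<x_13, y> = y_13 = 7
As n -> infinity, <x_n, y> -> 0, confirming weak convergence of (x_n) to 0.

7


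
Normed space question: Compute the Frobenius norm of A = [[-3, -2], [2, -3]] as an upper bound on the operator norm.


||A||_F^2 = sum a_ij^2
= (-3)^2 + (-2)^2 + 2^2 + (-3)^2
= 9 + 4 + 4 + 9 = 26
||A||_F = sqrt(26) = 5.0990

5.0990


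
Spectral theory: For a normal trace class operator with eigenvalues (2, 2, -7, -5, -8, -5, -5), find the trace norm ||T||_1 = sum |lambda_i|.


For a normal operator, singular values equal |eigenvalues|.
Trace norm = sum |lambda_i| = 2 + 2 + 7 + 5 + 8 + 5 + 5
= 34

34


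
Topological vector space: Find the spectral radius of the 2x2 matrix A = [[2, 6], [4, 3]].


For a 2x2 matrix, eigenvalues satisfy lambda^2 - (trace)*lambda + det = 0
trace = 2 + 3 = 5
det = 2*3 - 6*4 = -18
discriminant = 5^2 - 4*(-18) = 97
spectral radius = max |eigenvalue| = 7.4244

7.4244


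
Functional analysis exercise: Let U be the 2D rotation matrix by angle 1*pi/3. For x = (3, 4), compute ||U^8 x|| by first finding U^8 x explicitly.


U is a rotation by theta = 1*pi/3
U^8 = rotation by 8*theta = 8*pi/3 = 2*pi/3 (mod 2*pi)
cos(2*pi/3) = -0.5000, sin(2*pi/3) = 0.8660
U^8 x = (-0.5000 * 3 - 0.8660 * 4, 0.8660 * 3 + -0.5000 * 4)
= (-4.9641, 0.5981)
||U^8 x|| = sqrt((-4.9641)^2 + 0.5981^2) = sqrt(25.0000) = 5.0000

5.0000


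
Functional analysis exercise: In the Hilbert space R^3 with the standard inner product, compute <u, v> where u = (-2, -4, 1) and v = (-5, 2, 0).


Computing the standard inner product <u, v> = sum u_i * v_i
= -2*-5 + -4*2 + 1*0
= 10 + -8 + 0
= 2

2


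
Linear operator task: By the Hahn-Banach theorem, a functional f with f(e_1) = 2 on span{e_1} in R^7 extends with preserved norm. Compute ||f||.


The norm of f is given by ||f|| = sup_{||x||=1} |f(x)|.
On span{e_1}, ||e_1|| = 1, so ||f|| = |f(e_1)| / ||e_1||
= |2| / 1 = 2.0000

2.0000
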